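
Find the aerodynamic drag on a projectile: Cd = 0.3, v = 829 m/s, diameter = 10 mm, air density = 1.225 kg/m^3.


A = pi*(d/2)^2 = pi*(10/2000)^2 = 7.85398e-05 m^2
Fd = 0.5*Cd*rho*A*v^2 = 0.5*0.3*1.225*7.85398e-05*829^2 = 9.918 N

9.918 N


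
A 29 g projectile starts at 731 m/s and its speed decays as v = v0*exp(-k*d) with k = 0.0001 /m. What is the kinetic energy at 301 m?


v = v0*exp(-k*d) = 731*exp(-0.0001*301) = 709.325 m/s
E = 0.5*m*v^2 = 0.5*0.029*709.325^2 = 7296 J

7296 J


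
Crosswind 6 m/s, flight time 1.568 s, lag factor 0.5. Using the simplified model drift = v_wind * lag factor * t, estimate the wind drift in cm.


drift = v_wind * lag * t = 6 * 0.5 * 1.568 = 4.704 m ≈ 470.4 cm

470.4 cm


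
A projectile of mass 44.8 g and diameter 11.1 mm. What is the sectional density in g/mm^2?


SD = m/d^2 = 44.8/11.1^2 = 0.3636 g/mm^2

0.3636 g/mm^2


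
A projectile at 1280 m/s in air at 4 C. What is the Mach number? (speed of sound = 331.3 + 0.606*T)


a = 331.3 + 0.606*(4) = 333.724 m/s
M = v/a = 1280/333.724 = 3.836

3.836


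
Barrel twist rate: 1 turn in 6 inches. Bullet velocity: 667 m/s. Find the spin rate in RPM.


twist_m = 6*0.0254 = 0.1524 m
spin = v/twist = 667/0.1524 = 4376.64 rev/s
RPM = spin*60 = 4376.64*60 ≈ 262598 RPM

262598 RPM


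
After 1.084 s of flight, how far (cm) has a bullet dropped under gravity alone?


drop = 0.5*g*t^2 = 0.5*9.81*1.084^2 = 5.76365 m ≈ 576.4 cm

576.4 cm


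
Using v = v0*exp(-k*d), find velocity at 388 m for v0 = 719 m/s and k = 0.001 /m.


v = v0*exp(-k*d) = 719*exp(-0.001*388) = 487.8 m/s

487.8 m/s


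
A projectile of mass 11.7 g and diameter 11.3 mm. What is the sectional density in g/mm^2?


SD = m/d^2 = 11.7/11.3^2 = 0.09163 g/mm^2

0.09163 g/mm^2


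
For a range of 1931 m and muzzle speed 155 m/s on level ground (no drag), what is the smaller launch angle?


sin(2*theta) = R*g/v0^2 = 1931*9.81/155^2 = 0.788475, theta = arcsin(0.788475)/2 = 26.02°

26.02 degrees


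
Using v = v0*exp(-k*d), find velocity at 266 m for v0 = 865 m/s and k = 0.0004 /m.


v = v0*exp(-k*d) = 865*exp(-0.0004*266) = 777.7 m/s

777.7 m/s


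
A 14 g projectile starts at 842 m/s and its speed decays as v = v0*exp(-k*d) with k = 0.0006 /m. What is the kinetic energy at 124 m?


v = v0*exp(-k*d) = 842*exp(-0.0006*124) = 781.629 m/s
E = 0.5*m*v^2 = 0.5*0.014*781.629^2 = 4277 J

4277 J


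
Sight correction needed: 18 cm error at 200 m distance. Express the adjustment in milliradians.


1 mrad subtends 1 cm per 10 m of range, so adj = error_cm / (dist_m / 10) = 18 / (200/10) = 0.9 mrad

0.9 mrad


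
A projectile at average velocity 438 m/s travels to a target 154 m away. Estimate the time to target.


t = d/v = 154/438 = 0.3516 s

0.3516 s


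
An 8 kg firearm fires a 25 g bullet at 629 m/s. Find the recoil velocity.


v_recoil = m_p * v_p / m_gun = 0.025 * 629 / 8 = 1.966 m/s

1.966 m/s


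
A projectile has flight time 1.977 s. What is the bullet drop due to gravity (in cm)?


drop = 0.5*g*t^2 = 0.5*9.81*1.977^2 = 19.1713 m ≈ 1917 cm

1917 cm


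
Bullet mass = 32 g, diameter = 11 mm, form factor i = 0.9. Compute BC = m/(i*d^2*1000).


BC = m/(i*d^2*1000) = 32/(0.9 * 11^2 * 1000) = 0.0002938

0.0002938


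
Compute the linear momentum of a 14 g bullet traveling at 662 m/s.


p = m*v = 0.014*662 = 9.268 kg·m/s

9.268 kg·m/s


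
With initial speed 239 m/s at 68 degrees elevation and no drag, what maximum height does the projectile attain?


H = (v0*sin(theta))^2 / (2g) = (239*sin(68°))^2 / (2*9.81) = 2503 m

2503 m


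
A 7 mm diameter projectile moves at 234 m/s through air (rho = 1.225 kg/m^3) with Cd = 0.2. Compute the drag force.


A = pi*(d/2)^2 = pi*(7/2000)^2 = 3.84845e-05 m^2
Fd = 0.5*Cd*rho*A*v^2 = 0.5*0.2*1.225*3.84845e-05*234^2 = 0.2581 N

0.2581 N


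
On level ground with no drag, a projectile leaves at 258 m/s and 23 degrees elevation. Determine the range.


R = v0^2 * sin(2*theta) / g = 258^2 * sin(2*23°) / 9.81 = 4881 m

4881 m


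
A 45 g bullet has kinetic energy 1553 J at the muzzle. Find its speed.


v = sqrt(2*E/m) = sqrt(2*1553/0.045) = 262.7 m/s

262.7 m/s


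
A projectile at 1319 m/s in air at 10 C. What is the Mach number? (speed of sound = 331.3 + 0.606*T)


a = 331.3 + 0.606*(10) = 337.36 m/s
M = v/a = 1319/337.36 = 3.91

3.91


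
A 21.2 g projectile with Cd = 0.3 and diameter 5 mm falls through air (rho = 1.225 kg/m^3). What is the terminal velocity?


A = pi*(d/2)^2 = pi*(5/2000)^2 = 1.96350e-05 m^2
vt = sqrt(2mg/(Cd*rho*A)) = sqrt(2*0.0212*9.81/(0.3 * 1.225 * 1.96350e-05)) = 240.1 m/s

240.1 m/s


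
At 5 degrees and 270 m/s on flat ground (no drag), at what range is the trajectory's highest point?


R = v0^2*sin(2*theta)/g = 270^2*sin(2*5°)/9.81 = 1290.41 m
apex_dist = R/2 = 1290.41/2 = 645.2 m

645.2 m


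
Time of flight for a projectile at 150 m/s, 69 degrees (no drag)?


T = 2*v0*sin(theta)/g = 2*150*sin(69°)/9.81 = 28.55 s

28.55 s


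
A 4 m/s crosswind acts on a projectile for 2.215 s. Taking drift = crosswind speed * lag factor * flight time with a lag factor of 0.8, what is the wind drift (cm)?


drift = v_wind * lag * t = 4 * 0.8 * 2.215 = 7.088 m ≈ 708.8 cm

708.8 cm


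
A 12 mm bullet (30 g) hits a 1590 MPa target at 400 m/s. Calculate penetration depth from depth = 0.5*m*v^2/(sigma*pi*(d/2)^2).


A = pi*(d/2)^2 = pi*(12/2)^2 = 113.097 mm^2
E = 0.5*m*v^2 = 0.5*0.03*400^2 = 2400 J
depth = E/(sigma*A) = 2400 J / (1590 MPa * 113.097 mm^2) = 2400/(1590 * 113.097) m = 0.0133463 m ≈ 13.35 mm

13.35 mm


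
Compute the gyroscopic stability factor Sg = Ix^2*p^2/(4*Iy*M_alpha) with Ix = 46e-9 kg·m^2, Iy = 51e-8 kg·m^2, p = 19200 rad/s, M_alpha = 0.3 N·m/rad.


Sg = Ix^2 * p^2 / (4 * Iy * M_alpha) = (46e-9)^2 * 19200^2 / (4 * 51e-8 * 0.3) = 1.275

1.275


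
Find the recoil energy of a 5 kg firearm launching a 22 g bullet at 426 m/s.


v_r = m_p*v_p/m_gun = 0.022*426/5 = 1.8744 m/s, E_r = 0.5*m_gun*v_r^2 = 0.5*5*1.8744^2 = 8.783 J

8.783 J


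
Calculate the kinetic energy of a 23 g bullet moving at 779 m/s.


E = 0.5*m*v^2 = 0.5*0.023*779^2 = 6979 J

6979 J


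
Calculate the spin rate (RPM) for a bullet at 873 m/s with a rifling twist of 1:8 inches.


twist_m = 8*0.0254 = 0.2032 m
spin = v/twist = 873/0.2032 = 4296.26 rev/s
RPM = spin*60 = 4296.26*60 ≈ 257776 RPM

257776 RPM


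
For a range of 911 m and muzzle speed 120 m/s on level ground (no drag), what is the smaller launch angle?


sin(2*theta) = R*g/v0^2 = 911*9.81/120^2 = 0.620619, theta = arcsin(0.620619)/2 = 19.18°

19.18 degrees


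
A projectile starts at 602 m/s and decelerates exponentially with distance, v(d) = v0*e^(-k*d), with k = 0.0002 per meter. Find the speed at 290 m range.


v = v0*exp(-k*d) = 602*exp(-0.0002*290) = 568.1 m/s

568.1 m/s


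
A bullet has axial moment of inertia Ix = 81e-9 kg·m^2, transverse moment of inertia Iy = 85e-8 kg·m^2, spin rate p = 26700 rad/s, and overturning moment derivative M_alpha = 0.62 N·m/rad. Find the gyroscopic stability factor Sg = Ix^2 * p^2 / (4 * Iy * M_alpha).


Sg = Ix^2 * p^2 / (4 * Iy * M_alpha) = (81e-9)^2 * 26700^2 / (4 * 85e-8 * 0.62) = 2.219

2.219


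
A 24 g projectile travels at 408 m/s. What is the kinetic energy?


E = 0.5*m*v^2 = 0.5*0.024*408^2 = 1998 J

1998 J


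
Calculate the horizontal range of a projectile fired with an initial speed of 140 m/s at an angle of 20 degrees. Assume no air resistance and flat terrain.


R = v0^2 * sin(2*theta) / g = 140^2 * sin(2*20°) / 9.81 = 1284 m

1284 m


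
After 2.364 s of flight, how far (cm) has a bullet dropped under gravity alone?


drop = 0.5*g*t^2 = 0.5*9.81*2.364^2 = 27.4116 m ≈ 2741 cm

2741 cm


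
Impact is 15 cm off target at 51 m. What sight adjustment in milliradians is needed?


1 mrad subtends 1 cm per 10 m of range, so adj = error_cm / (dist_m / 10) = 15 / (51/10) = 2.941 mrad

2.941 mrad


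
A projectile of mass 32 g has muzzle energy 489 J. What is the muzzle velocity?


v = sqrt(2*E/m) = sqrt(2*489/0.032) = 174.8 m/s

174.8 m/s


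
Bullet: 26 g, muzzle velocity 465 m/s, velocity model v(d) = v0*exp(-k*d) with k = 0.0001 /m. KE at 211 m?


v = v0*exp(-k*d) = 465*exp(-0.0001*211) = 455.291 m/s
E = 0.5*m*v^2 = 0.5*0.026*455.291^2 = 2695 J

2695 J


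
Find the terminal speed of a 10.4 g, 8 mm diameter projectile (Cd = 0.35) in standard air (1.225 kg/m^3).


A = pi*(d/2)^2 = pi*(8/2000)^2 = 5.02655e-05 m^2
vt = sqrt(2mg/(Cd*rho*A)) = sqrt(2*0.0104*9.81/(0.35 * 1.225 * 5.02655e-05)) = 97.3 m/s

97.3 m/s


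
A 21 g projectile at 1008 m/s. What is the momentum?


p = m*v = 0.021*1008 = 21.17 kg·m/s

21.17 kg·m/s


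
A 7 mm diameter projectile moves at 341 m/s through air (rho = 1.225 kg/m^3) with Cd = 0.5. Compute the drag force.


A = pi*(d/2)^2 = pi*(7/2000)^2 = 3.84845e-05 m^2
Fd = 0.5*Cd*rho*A*v^2 = 0.5*0.5*1.225*3.84845e-05*341^2 = 1.37 N

1.37 N


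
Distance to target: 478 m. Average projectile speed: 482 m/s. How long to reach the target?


t = d/v = 478/482 = 0.9917 s

0.9917 s


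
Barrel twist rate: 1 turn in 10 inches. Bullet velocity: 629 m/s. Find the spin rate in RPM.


twist_m = 10*0.0254 = 0.254 m
spin = v/twist = 629/0.254 = 2476.378 rev/s
RPM = spin*60 = 2476.378*60 ≈ 148583 RPM

148583 RPM


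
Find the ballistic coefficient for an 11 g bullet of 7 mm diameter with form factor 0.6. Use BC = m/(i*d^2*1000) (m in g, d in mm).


BC = m/(i*d^2*1000) = 11/(0.6 * 7^2 * 1000) = 0.0003741

0.0003741


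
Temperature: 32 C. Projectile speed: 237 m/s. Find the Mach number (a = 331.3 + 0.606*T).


a = 331.3 + 0.606*(32) = 350.692 m/s
M = v/a = 237/350.692 = 0.6758

0.6758


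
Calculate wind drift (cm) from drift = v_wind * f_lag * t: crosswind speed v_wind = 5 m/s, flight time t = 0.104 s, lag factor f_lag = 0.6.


drift = v_wind * lag * t = 5 * 0.6 * 0.104 = 0.312 m ≈ 31.2 cm

31.2 cm


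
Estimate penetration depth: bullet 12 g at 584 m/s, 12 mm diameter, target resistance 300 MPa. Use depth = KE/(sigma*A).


A = pi*(d/2)^2 = pi*(12/2)^2 = 113.097 mm^2
E = 0.5*m*v^2 = 0.5*0.012*584^2 = 2046.34 J
depth = E/(sigma*A) = 2046.34 J / (300 MPa * 113.097 mm^2) = 2046.34/(300 * 113.097) m = 0.0603119 m ≈ 60.31 mm

60.31 mm


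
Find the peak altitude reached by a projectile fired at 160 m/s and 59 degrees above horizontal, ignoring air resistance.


H = (v0*sin(theta))^2 / (2g) = (160*sin(59°))^2 / (2*9.81) = 958.7 m

958.7 m


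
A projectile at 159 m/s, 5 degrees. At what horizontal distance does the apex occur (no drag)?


R = v0^2*sin(2*theta)/g = 159^2*sin(2*5°)/9.81 = 447.503 m
apex_dist = R/2 = 447.503/2 = 223.8 m

223.8 m


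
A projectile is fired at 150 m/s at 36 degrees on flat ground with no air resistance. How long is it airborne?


T = 2*v0*sin(theta)/g = 2*150*sin(36°)/9.81 = 17.98 s

17.98 s


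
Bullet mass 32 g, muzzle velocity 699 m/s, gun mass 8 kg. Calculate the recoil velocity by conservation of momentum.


v_recoil = m_p * v_p / m_gun = 0.032 * 699 / 8 = 2.796 m/s

2.796 m/s


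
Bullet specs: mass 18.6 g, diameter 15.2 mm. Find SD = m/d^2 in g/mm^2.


SD = m/d^2 = 18.6/15.2^2 = 0.08051 g/mm^2

0.08051 g/mm^2


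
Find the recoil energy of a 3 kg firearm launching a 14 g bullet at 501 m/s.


v_r = m_p*v_p/m_gun = 0.014*501/3 = 2.338 m/s, E_r = 0.5*m_gun*v_r^2 = 0.5*3*2.338^2 = 8.199 J

8.199 J


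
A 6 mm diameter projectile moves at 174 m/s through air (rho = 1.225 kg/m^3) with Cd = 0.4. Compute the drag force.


A = pi*(d/2)^2 = pi*(6/2000)^2 = 2.82743e-05 m^2
Fd = 0.5*Cd*rho*A*v^2 = 0.5*0.4*1.225*2.82743e-05*174^2 = 0.2097 N

0.2097 N


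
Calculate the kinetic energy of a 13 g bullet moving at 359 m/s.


E = 0.5*m*v^2 = 0.5*0.013*359^2 = 837.7 J

837.7 J


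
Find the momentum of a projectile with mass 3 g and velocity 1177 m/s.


p = m*v = 0.003*1177 = 3.531 kg·m/s

3.531 kg·m/s


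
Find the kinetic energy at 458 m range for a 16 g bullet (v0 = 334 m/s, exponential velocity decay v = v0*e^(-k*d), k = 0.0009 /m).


v = v0*exp(-k*d) = 334*exp(-0.0009*458) = 221.172 m/s
E = 0.5*m*v^2 = 0.5*0.016*221.172^2 = 391.3 J

391.3 J


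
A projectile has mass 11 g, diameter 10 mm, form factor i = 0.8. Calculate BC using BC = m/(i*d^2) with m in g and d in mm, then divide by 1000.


BC = m/(i*d^2*1000) = 11/(0.8 * 10^2 * 1000) = 0.0001375

0.0001375


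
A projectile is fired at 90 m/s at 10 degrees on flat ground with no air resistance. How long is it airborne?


T = 2*v0*sin(theta)/g = 2*90*sin(10°)/9.81 = 3.186 s

3.186 s


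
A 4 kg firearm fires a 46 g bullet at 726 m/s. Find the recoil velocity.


v_recoil = m_p * v_p / m_gun = 0.046 * 726 / 4 = 8.349 m/s

8.349 m/s


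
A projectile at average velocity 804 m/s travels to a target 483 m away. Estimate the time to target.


t = d/v = 483/804 = 0.6007 s

0.6007 s


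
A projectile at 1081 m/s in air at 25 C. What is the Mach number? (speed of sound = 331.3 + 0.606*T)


a = 331.3 + 0.606*(25) = 346.45 m/s
M = v/a = 1081/346.45 = 3.12

3.12


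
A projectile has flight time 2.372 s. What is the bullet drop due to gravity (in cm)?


drop = 0.5*g*t^2 = 0.5*9.81*2.372^2 = 27.5974 m ≈ 2760 cm

2760 cm


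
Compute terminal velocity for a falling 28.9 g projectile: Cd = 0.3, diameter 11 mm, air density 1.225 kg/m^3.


A = pi*(d/2)^2 = pi*(11/2000)^2 = 9.50332e-05 m^2
vt = sqrt(2mg/(Cd*rho*A)) = sqrt(2*0.0289*9.81/(0.3 * 1.225 * 9.50332e-05)) = 127.4 m/s

127.4 m/s


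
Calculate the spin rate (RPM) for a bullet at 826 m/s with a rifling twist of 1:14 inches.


twist_m = 14*0.0254 = 0.3556 m
spin = v/twist = 826/0.3556 = 2322.835 rev/s
RPM = spin*60 = 2322.835*60 ≈ 139370 RPM

139370 RPM


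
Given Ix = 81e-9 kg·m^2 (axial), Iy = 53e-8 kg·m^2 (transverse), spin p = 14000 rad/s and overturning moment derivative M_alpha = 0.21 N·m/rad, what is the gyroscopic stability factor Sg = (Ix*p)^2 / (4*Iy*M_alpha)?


Sg = Ix^2 * p^2 / (4 * Iy * M_alpha) = (81e-9)^2 * 14000^2 / (4 * 53e-8 * 0.21) = 2.888

2.888


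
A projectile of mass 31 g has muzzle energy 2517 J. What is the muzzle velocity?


v = sqrt(2*E/m) = sqrt(2*2517/0.031) = 403 m/s

403 m/s


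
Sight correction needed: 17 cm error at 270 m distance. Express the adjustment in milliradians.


1 mrad subtends 1 cm per 10 m of range, so adj = error_cm / (dist_m / 10) = 17 / (270/10) = 0.6296 mrad

0.6296 mrad


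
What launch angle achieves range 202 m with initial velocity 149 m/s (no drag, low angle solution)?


sin(2*theta) = R*g/v0^2 = 202*9.81/149^2 = 0.0892581, theta = arcsin(0.0892581)/2 = 2.56°

2.56 degrees


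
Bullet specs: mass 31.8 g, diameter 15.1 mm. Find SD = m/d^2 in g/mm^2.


SD = m/d^2 = 31.8/15.1^2 = 0.1395 g/mm^2

0.1395 g/mm^2


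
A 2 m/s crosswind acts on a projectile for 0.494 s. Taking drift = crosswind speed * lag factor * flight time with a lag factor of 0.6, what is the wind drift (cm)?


drift = v_wind * lag * t = 2 * 0.6 * 0.494 = 0.5928 m ≈ 59.28 cm

59.28 cm


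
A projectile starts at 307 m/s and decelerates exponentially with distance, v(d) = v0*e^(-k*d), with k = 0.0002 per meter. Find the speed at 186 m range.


v = v0*exp(-k*d) = 307*exp(-0.0002*186) = 295.8 m/s

295.8 m/s


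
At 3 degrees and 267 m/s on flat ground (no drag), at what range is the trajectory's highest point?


R = v0^2*sin(2*theta)/g = 267^2*sin(2*3°)/9.81 = 759.605 m
apex_dist = R/2 = 759.605/2 = 379.8 m

379.8 m


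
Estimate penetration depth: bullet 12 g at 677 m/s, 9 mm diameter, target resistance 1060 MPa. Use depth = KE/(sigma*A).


A = pi*(d/2)^2 = pi*(9/2)^2 = 63.6173 mm^2
E = 0.5*m*v^2 = 0.5*0.012*677^2 = 2749.97 J
depth = E/(sigma*A) = 2749.97 J / (1060 MPa * 63.6173 mm^2) = 2749.97/(1060 * 63.6173) m = 0.0407801 m ≈ 40.78 mm

40.78 mm


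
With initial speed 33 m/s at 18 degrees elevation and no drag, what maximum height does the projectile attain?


H = (v0*sin(theta))^2 / (2g) = (33*sin(18°))^2 / (2*9.81) = 5.3 m

5.3 m


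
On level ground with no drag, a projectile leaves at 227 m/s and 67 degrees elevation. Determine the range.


R = v0^2 * sin(2*theta) / g = 227^2 * sin(2*67°) / 9.81 = 3778 m

3778 m


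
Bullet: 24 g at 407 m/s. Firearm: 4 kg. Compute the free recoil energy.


v_r = m_p*v_p/m_gun = 0.024*407/4 = 2.442 m/s, E_r = 0.5*m_gun*v_r^2 = 0.5*4*2.442^2 = 11.93 J

11.93 J


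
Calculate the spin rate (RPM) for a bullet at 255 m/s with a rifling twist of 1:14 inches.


twist_m = 14*0.0254 = 0.3556 m
spin = v/twist = 255/0.3556 = 717.0979 rev/s
RPM = spin*60 = 717.0979*60 ≈ 43026 RPM

43026 RPM


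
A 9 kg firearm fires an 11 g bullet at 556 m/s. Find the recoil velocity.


v_recoil = m_p * v_p / m_gun = 0.011 * 556 / 9 = 0.6796 m/s

0.6796 m/s


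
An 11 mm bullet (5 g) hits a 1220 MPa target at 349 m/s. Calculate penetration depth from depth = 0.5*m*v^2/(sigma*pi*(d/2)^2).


A = pi*(d/2)^2 = pi*(11/2)^2 = 95.0332 mm^2
E = 0.5*m*v^2 = 0.5*0.005*349^2 = 304.502 J
depth = E/(sigma*A) = 304.502 J / (1220 MPa * 95.0332 mm^2) = 304.502/(1220 * 95.0332) m = 0.00262637 m ≈ 2.626 mm

2.626 mm


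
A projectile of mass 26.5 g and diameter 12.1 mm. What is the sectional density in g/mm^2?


SD = m/d^2 = 26.5/12.1^2 = 0.181 g/mm^2

0.181 g/mm^2


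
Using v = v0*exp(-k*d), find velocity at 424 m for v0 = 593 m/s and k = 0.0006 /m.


v = v0*exp(-k*d) = 593*exp(-0.0006*424) = 459.8 m/s

459.8 m/s


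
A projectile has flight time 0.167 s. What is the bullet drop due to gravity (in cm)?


drop = 0.5*g*t^2 = 0.5*9.81*0.167^2 = 0.136796 m ≈ 13.68 cm

13.68 cm


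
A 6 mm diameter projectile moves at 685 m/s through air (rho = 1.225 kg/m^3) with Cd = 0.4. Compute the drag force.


A = pi*(d/2)^2 = pi*(6/2000)^2 = 2.82743e-05 m^2
Fd = 0.5*Cd*rho*A*v^2 = 0.5*0.4*1.225*2.82743e-05*685^2 = 3.25 N

3.25 N


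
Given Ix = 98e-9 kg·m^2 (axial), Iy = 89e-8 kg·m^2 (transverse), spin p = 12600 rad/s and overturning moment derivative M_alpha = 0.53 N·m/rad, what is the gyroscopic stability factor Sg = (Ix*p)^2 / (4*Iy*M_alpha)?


Sg = Ix^2 * p^2 / (4 * Iy * M_alpha) = (98e-9)^2 * 12600^2 / (4 * 89e-8 * 0.53) = 0.8081

0.8081


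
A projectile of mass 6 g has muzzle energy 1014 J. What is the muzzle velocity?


v = sqrt(2*E/m) = sqrt(2*1014/0.006) = 581.4 m/s

581.4 m/s


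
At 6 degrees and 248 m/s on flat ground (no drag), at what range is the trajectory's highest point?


R = v0^2*sin(2*theta)/g = 248^2*sin(2*6°)/9.81 = 1303.51 m
apex_dist = R/2 = 1303.51/2 = 651.8 m

651.8 m


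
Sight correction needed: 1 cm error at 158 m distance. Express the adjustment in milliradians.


1 mrad subtends 1 cm per 10 m of range, so adj = error_cm / (dist_m / 10) = 1 / (158/10) = 0.06329 mrad

0.06329 mrad


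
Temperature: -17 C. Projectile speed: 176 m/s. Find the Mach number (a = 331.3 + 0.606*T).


a = 331.3 + 0.606*(-17) = 320.998 m/s
M = v/a = 176/320.998 = 0.5483

0.5483


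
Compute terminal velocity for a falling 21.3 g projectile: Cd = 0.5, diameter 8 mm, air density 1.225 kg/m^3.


A = pi*(d/2)^2 = pi*(8/2000)^2 = 5.02655e-05 m^2
vt = sqrt(2mg/(Cd*rho*A)) = sqrt(2*0.0213*9.81/(0.5 * 1.225 * 5.02655e-05)) = 116.5 m/s

116.5 m/s


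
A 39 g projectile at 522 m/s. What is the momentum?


p = m*v = 0.039*522 = 20.36 kg·m/s

20.36 kg·m/s


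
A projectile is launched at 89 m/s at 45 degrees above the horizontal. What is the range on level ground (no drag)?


R = v0^2 * sin(2*theta) / g = 89^2 * sin(2*45°) / 9.81 = 807.4 m

807.4 m


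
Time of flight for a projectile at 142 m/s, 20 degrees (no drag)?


T = 2*v0*sin(theta)/g = 2*142*sin(20°)/9.81 = 9.902 s

9.902 s


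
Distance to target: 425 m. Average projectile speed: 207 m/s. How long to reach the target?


t = d/v = 425/207 = 2.053 s

2.053 s


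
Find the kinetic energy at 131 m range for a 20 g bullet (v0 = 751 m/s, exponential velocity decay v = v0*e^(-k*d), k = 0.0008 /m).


v = v0*exp(-k*d) = 751*exp(-0.0008*131) = 676.279 m/s
E = 0.5*m*v^2 = 0.5*0.02*676.279^2 = 4574 J

4574 J


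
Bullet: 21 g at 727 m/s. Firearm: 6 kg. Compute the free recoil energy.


v_r = m_p*v_p/m_gun = 0.021*727/6 = 2.5445 m/s, E_r = 0.5*m_gun*v_r^2 = 0.5*6*2.5445^2 = 19.42 J

19.42 J


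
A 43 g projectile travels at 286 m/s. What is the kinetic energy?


E = 0.5*m*v^2 = 0.5*0.043*286^2 = 1759 J

1759 J


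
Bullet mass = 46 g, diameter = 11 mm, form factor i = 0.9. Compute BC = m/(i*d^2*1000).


BC = m/(i*d^2*1000) = 46/(0.9 * 11^2 * 1000) = 0.0004224

0.0004224


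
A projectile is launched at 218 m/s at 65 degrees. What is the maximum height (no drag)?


H = (v0*sin(theta))^2 / (2g) = (218*sin(65°))^2 / (2*9.81) = 1990 m

1990 m


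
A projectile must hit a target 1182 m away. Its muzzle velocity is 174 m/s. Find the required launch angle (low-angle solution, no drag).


sin(2*theta) = R*g/v0^2 = 1182*9.81/174^2 = 0.38299, theta = arcsin(0.38299)/2 = 11.26°

11.26 degrees


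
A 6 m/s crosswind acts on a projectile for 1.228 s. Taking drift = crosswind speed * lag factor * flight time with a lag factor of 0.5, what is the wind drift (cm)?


drift = v_wind * lag * t = 6 * 0.5 * 1.228 = 3.684 m ≈ 368.4 cm

368.4 cm


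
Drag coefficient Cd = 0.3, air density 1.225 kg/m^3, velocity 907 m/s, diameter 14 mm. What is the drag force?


A = pi*(d/2)^2 = pi*(14/2000)^2 = 1.53938e-04 m^2
Fd = 0.5*Cd*rho*A*v^2 = 0.5*0.3*1.225*1.53938e-04*907^2 = 23.27 N

23.27 N


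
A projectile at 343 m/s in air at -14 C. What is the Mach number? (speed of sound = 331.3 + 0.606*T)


a = 331.3 + 0.606*(-14) = 322.816 m/s
M = v/a = 343/322.816 = 1.063

1.063


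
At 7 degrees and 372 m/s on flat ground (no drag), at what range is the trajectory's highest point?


R = v0^2*sin(2*theta)/g = 372^2*sin(2*7°)/9.81 = 3412.65 m
apex_dist = R/2 = 3412.65/2 = 1706 m

1706 m


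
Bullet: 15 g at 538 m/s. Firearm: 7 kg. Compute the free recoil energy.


v_r = m_p*v_p/m_gun = 0.015*538/7 = 1.15286 m/s, E_r = 0.5*m_gun*v_r^2 = 0.5*7*1.15286^2 = 4.652 J

4.652 J


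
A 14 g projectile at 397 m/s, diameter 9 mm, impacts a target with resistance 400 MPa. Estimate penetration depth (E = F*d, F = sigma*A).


A = pi*(d/2)^2 = pi*(9/2)^2 = 63.6173 mm^2
E = 0.5*m*v^2 = 0.5*0.014*397^2 = 1103.26 J
depth = E/(sigma*A) = 1103.26 J / (400 MPa * 63.6173 mm^2) = 1103.26/(400 * 63.6173) m = 0.0433555 m ≈ 43.36 mm

43.36 mm


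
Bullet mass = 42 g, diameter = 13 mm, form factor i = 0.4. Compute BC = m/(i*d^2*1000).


BC = m/(i*d^2*1000) = 42/(0.4 * 13^2 * 1000) = 0.0006213

0.0006213


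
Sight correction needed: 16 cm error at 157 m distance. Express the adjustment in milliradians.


1 mrad subtends 1 cm per 10 m of range, so adj = error_cm / (dist_m / 10) = 16 / (157/10) = 1.019 mrad

1.019 mrad


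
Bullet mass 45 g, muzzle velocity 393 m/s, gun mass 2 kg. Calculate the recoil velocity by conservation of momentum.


v_recoil = m_p * v_p / m_gun = 0.045 * 393 / 2 = 8.842 m/s

8.842 m/s


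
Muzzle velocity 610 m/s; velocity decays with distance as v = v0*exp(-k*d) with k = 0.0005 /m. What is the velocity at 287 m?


v = v0*exp(-k*d) = 610*exp(-0.0005*287) = 528.5 m/s

528.5 m/s


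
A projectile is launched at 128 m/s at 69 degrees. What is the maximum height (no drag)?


H = (v0*sin(theta))^2 / (2g) = (128*sin(69°))^2 / (2*9.81) = 727.8 m

727.8 m


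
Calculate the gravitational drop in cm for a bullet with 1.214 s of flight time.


drop = 0.5*g*t^2 = 0.5*9.81*1.214^2 = 7.22897 m ≈ 722.9 cm

722.9 cm


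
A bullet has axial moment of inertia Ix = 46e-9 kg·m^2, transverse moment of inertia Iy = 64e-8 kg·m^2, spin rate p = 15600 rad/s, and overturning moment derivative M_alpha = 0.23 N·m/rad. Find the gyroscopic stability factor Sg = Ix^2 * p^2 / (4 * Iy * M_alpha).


Sg = Ix^2 * p^2 / (4 * Iy * M_alpha) = (46e-9)^2 * 15600^2 / (4 * 64e-8 * 0.23) = 0.8746

0.8746


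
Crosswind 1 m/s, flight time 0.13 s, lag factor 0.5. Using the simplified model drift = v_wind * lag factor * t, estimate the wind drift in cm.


drift = v_wind * lag * t = 1 * 0.5 * 0.13 = 0.065 m ≈ 6.5 cm

6.5 cm


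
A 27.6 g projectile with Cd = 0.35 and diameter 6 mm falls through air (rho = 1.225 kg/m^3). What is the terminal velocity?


A = pi*(d/2)^2 = pi*(6/2000)^2 = 2.82743e-05 m^2
vt = sqrt(2mg/(Cd*rho*A)) = sqrt(2*0.0276*9.81/(0.35 * 1.225 * 2.82743e-05)) = 211.4 m/s

211.4 m/s


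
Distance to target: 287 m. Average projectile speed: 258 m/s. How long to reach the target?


t = d/v = 287/258 = 1.112 s

1.112 s


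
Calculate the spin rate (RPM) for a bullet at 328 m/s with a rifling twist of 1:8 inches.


twist_m = 8*0.0254 = 0.2032 m
spin = v/twist = 328/0.2032 = 1614.173 rev/s
RPM = spin*60 = 1614.173*60 ≈ 96850 RPM

96850 RPM


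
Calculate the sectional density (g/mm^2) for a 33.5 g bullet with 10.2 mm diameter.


SD = m/d^2 = 33.5/10.2^2 = 0.322 g/mm^2

0.322 g/mm^2


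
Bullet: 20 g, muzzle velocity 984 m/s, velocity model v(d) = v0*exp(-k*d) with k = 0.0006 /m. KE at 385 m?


v = v0*exp(-k*d) = 984*exp(-0.0006*385) = 781.04 m/s
E = 0.5*m*v^2 = 0.5*0.02*781.04^2 = 6100 J

6100 J


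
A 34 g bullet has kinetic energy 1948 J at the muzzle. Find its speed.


v = sqrt(2*E/m) = sqrt(2*1948/0.034) = 338.5 m/s

338.5 m/s


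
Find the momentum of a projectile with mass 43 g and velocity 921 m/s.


p = m*v = 0.043*921 = 39.6 kg·m/s

39.6 kg·m/s


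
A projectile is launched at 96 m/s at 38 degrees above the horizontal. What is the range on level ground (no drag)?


R = v0^2 * sin(2*theta) / g = 96^2 * sin(2*38°) / 9.81 = 911.5 m

911.5 m


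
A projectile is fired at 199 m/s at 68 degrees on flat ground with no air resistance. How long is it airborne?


T = 2*v0*sin(theta)/g = 2*199*sin(68°)/9.81 = 37.62 s

37.62 s


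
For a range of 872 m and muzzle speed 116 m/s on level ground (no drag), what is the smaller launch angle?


sin(2*theta) = R*g/v0^2 = 872*9.81/116^2 = 0.635725, theta = arcsin(0.635725)/2 = 19.74°

19.74 degrees


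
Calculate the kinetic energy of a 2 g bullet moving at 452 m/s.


E = 0.5*m*v^2 = 0.5*0.002*452^2 = 204.3 J

204.3 J


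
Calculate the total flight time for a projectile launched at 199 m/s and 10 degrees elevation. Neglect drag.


T = 2*v0*sin(theta)/g = 2*199*sin(10°)/9.81 = 7.045 s

7.045 s


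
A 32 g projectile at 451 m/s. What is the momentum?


p = m*v = 0.032*451 = 14.43 kg·m/s

14.43 kg·m/s


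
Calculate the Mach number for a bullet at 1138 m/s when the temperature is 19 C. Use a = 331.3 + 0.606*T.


a = 331.3 + 0.606*(19) = 342.814 m/s
M = v/a = 1138/342.814 = 3.32

3.32


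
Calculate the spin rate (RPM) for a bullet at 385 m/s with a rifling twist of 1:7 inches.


twist_m = 7*0.0254 = 0.1778 m
spin = v/twist = 385/0.1778 = 2165.354 rev/s
RPM = spin*60 = 2165.354*60 ≈ 129921 RPM

129921 RPM


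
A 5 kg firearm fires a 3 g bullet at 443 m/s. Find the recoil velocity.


v_recoil = m_p * v_p / m_gun = 0.003 * 443 / 5 = 0.2658 m/s

0.2658 m/s


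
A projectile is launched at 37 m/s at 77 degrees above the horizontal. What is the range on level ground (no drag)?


R = v0^2 * sin(2*theta) / g = 37^2 * sin(2*77°) / 9.81 = 61.18 m

61.18 m


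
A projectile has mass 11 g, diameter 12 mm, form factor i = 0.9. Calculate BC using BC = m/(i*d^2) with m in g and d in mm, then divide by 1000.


BC = m/(i*d^2*1000) = 11/(0.9 * 12^2 * 1000) = 8.488e-05

8.488e-05


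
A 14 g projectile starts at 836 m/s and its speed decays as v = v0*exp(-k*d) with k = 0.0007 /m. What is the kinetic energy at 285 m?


v = v0*exp(-k*d) = 836*exp(-0.0007*285) = 684.801 m/s
E = 0.5*m*v^2 = 0.5*0.014*684.801^2 = 3283 J

3283 J


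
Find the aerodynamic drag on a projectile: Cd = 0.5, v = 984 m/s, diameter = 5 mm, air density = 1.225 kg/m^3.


A = pi*(d/2)^2 = pi*(5/2000)^2 = 1.96350e-05 m^2
Fd = 0.5*Cd*rho*A*v^2 = 0.5*0.5*1.225*1.96350e-05*984^2 = 5.822 N

5.822 N


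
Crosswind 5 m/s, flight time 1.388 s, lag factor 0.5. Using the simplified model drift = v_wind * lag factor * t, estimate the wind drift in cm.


drift = v_wind * lag * t = 5 * 0.5 * 1.388 = 3.47 m ≈ 347 cm

347 cm


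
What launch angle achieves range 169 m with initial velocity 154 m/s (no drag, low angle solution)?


sin(2*theta) = R*g/v0^2 = 169*9.81/154^2 = 0.069906, theta = arcsin(0.069906)/2 = 2.004°

2.004 degrees


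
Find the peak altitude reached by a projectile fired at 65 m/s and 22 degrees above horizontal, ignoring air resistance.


H = (v0*sin(theta))^2 / (2g) = (65*sin(22°))^2 / (2*9.81) = 30.22 m

30.22 m


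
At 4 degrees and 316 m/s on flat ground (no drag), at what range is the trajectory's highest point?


R = v0^2*sin(2*theta)/g = 316^2*sin(2*4°)/9.81 = 1416.64 m
apex_dist = R/2 = 1416.64/2 = 708.3 m

708.3 m


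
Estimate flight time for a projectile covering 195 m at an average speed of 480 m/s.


t = d/v = 195/480 = 0.4062 s

0.4062 s


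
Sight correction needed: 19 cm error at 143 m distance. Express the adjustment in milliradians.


1 mrad subtends 1 cm per 10 m of range, so adj = error_cm / (dist_m / 10) = 19 / (143/10) = 1.329 mrad

1.329 mrad


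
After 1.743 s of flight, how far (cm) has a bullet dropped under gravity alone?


drop = 0.5*g*t^2 = 0.5*9.81*1.743^2 = 14.9016 m ≈ 1490 cm

1490 cm


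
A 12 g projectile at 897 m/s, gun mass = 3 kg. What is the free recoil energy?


v_r = m_p*v_p/m_gun = 0.012*897/3 = 3.588 m/s, E_r = 0.5*m_gun*v_r^2 = 0.5*3*3.588^2 = 19.31 J

19.31 J


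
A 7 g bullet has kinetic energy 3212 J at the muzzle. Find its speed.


v = sqrt(2*E/m) = sqrt(2*3212/0.007) = 958 m/s

958 m/s


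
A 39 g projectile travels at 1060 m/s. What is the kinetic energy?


E = 0.5*m*v^2 = 0.5*0.039*1060^2 = 21910 J

21910 J


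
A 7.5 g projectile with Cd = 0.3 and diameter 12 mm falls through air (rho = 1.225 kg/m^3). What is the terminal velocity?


A = pi*(d/2)^2 = pi*(12/2000)^2 = 1.13097e-04 m^2
vt = sqrt(2mg/(Cd*rho*A)) = sqrt(2*0.0075*9.81/(0.3 * 1.225 * 1.13097e-04)) = 59.5 m/s

59.5 m/s


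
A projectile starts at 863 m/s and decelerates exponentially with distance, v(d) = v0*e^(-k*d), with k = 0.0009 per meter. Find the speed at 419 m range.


v = v0*exp(-k*d) = 863*exp(-0.0009*419) = 591.9 m/s

591.9 m/s


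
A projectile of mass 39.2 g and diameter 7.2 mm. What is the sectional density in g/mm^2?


SD = m/d^2 = 39.2/7.2^2 = 0.7562 g/mm^2

0.7562 g/mm^2


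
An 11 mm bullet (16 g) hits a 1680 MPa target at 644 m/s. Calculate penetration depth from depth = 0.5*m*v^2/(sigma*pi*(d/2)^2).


A = pi*(d/2)^2 = pi*(11/2)^2 = 95.0332 mm^2
E = 0.5*m*v^2 = 0.5*0.016*644^2 = 3317.89 J
depth = E/(sigma*A) = 3317.89 J / (1680 MPa * 95.0332 mm^2) = 3317.89/(1680 * 95.0332) m = 0.0207815 m ≈ 20.78 mm

20.78 mm


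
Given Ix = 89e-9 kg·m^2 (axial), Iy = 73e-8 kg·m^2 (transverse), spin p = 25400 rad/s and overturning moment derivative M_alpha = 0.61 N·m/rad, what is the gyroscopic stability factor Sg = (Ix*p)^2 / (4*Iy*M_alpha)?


Sg = Ix^2 * p^2 / (4 * Iy * M_alpha) = (89e-9)^2 * 25400^2 / (4 * 73e-8 * 0.61) = 2.869

2.869


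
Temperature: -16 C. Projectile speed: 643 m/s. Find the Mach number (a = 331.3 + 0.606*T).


a = 331.3 + 0.606*(-16) = 321.604 m/s
M = v/a = 643/321.604 = 1.999

1.999


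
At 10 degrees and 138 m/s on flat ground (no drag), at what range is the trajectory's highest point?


R = v0^2*sin(2*theta)/g = 138^2*sin(2*10°)/9.81 = 663.958 m
apex_dist = R/2 = 663.958/2 = 332 m

332 m


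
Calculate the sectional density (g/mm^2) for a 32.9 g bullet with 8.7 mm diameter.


SD = m/d^2 = 32.9/8.7^2 = 0.4347 g/mm^2

0.4347 g/mm^2


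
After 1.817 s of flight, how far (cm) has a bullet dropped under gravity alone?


drop = 0.5*g*t^2 = 0.5*9.81*1.817^2 = 16.1938 m ≈ 1619 cm

1619 cm


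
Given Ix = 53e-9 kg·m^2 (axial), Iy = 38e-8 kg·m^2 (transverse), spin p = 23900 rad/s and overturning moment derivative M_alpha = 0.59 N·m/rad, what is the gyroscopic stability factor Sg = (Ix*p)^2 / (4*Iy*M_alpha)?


Sg = Ix^2 * p^2 / (4 * Iy * M_alpha) = (53e-9)^2 * 23900^2 / (4 * 38e-8 * 0.59) = 1.789

1.789


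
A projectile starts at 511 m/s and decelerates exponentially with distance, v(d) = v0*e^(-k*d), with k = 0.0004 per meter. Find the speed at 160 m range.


v = v0*exp(-k*d) = 511*exp(-0.0004*160) = 479.3 m/s

479.3 m/s


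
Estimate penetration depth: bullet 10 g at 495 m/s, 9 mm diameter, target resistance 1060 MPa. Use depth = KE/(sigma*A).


A = pi*(d/2)^2 = pi*(9/2)^2 = 63.6173 mm^2
E = 0.5*m*v^2 = 0.5*0.01*495^2 = 1225.12 J
depth = E/(sigma*A) = 1225.12 J / (1060 MPa * 63.6173 mm^2) = 1225.12/(1060 * 63.6173) m = 0.0181677 m ≈ 18.17 mm

18.17 mm


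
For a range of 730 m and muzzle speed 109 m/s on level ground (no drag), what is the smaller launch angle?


sin(2*theta) = R*g/v0^2 = 730*9.81/109^2 = 0.602752, theta = arcsin(0.602752)/2 = 18.53°

18.53 degrees


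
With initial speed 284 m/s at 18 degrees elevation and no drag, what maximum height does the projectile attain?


H = (v0*sin(theta))^2 / (2g) = (284*sin(18°))^2 / (2*9.81) = 392.6 m

392.6 m


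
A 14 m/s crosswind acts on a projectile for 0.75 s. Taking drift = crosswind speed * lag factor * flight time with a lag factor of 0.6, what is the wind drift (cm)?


drift = v_wind * lag * t = 14 * 0.6 * 0.75 = 6.3 m ≈ 630 cm

630 cm


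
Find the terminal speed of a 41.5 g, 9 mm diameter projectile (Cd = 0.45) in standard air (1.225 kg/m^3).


A = pi*(d/2)^2 = pi*(9/2000)^2 = 6.36173e-05 m^2
vt = sqrt(2mg/(Cd*rho*A)) = sqrt(2*0.0415*9.81/(0.45 * 1.225 * 6.36173e-05)) = 152.4 m/s

152.4 m/s


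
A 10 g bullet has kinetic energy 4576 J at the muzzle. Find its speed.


v = sqrt(2*E/m) = sqrt(2*4576/0.01) = 956.7 m/s

956.7 m/s


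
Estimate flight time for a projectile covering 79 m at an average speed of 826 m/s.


t = d/v = 79/826 = 0.09564 s

0.09564 s


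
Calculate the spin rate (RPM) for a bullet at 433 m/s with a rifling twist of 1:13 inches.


twist_m = 13*0.0254 = 0.3302 m
spin = v/twist = 433/0.3302 = 1311.326 rev/s
RPM = spin*60 = 1311.326*60 ≈ 78680 RPM

78680 RPM


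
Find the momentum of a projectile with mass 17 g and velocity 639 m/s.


p = m*v = 0.017*639 = 10.86 kg·m/s

10.86 kg·m/s


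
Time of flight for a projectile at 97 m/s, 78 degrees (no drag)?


T = 2*v0*sin(theta)/g = 2*97*sin(78°)/9.81 = 19.34 s

19.34 s


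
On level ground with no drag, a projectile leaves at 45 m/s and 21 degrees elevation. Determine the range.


R = v0^2 * sin(2*theta) / g = 45^2 * sin(2*21°) / 9.81 = 138.1 m

138.1 m


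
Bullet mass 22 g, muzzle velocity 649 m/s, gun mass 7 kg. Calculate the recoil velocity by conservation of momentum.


v_recoil = m_p * v_p / m_gun = 0.022 * 649 / 7 = 2.04 m/s

2.04 m/s


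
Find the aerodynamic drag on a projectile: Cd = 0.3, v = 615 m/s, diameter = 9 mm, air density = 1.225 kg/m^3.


A = pi*(d/2)^2 = pi*(9/2000)^2 = 6.36173e-05 m^2
Fd = 0.5*Cd*rho*A*v^2 = 0.5*0.3*1.225*6.36173e-05*615^2 = 4.421 N

4.421 N


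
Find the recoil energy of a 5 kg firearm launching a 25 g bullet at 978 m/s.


v_r = m_p*v_p/m_gun = 0.025*978/5 = 4.89 m/s, E_r = 0.5*m_gun*v_r^2 = 0.5*5*4.89^2 = 59.78 J

59.78 J


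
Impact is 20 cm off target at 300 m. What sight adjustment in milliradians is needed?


1 mrad subtends 1 cm per 10 m of range, so adj = error_cm / (dist_m / 10) = 20 / (300/10) = 0.6667 mrad

0.6667 mrad


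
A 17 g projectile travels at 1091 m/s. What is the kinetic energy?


E = 0.5*m*v^2 = 0.5*0.017*1091^2 = 10117 J

10117 J


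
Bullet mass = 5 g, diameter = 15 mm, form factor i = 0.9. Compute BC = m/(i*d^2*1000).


BC = m/(i*d^2*1000) = 5/(0.9 * 15^2 * 1000) = 2.469e-05

2.469e-05


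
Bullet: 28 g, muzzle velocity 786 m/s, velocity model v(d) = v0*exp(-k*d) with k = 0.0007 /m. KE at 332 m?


v = v0*exp(-k*d) = 786*exp(-0.0007*332) = 623.006 m/s
E = 0.5*m*v^2 = 0.5*0.028*623.006^2 = 5434 J

5434 J


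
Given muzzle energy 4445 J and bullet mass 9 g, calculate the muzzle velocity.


v = sqrt(2*E/m) = sqrt(2*4445/0.009) = 993.9 m/s

993.9 m/s


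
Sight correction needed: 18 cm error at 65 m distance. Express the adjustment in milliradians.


1 mrad subtends 1 cm per 10 m of range, so adj = error_cm / (dist_m / 10) = 18 / (65/10) = 2.769 mrad

2.769 mrad


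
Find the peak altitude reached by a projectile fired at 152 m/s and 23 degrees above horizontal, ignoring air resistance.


H = (v0*sin(theta))^2 / (2g) = (152*sin(23°))^2 / (2*9.81) = 179.8 m

179.8 m


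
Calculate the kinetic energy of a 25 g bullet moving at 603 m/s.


E = 0.5*m*v^2 = 0.5*0.025*603^2 = 4545 J

4545 J


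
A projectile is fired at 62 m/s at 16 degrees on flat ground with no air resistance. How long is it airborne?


T = 2*v0*sin(theta)/g = 2*62*sin(16°)/9.81 = 3.484 s

3.484 s


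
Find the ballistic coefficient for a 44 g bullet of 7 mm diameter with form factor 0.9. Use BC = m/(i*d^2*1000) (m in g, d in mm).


BC = m/(i*d^2*1000) = 44/(0.9 * 7^2 * 1000) = 0.0009977

0.0009977


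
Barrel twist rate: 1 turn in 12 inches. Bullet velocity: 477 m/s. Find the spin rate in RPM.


twist_m = 12*0.0254 = 0.3048 m
spin = v/twist = 477/0.3048 = 1564.961 rev/s
RPM = spin*60 = 1564.961*60 ≈ 93898 RPM

93898 RPM


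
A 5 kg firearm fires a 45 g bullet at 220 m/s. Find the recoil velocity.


v_recoil = m_p * v_p / m_gun = 0.045 * 220 / 5 = 1.98 m/s

1.98 m/s


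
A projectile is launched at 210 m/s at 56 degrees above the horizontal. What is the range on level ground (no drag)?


R = v0^2 * sin(2*theta) / g = 210^2 * sin(2*56°) / 9.81 = 4168 m

4168 m


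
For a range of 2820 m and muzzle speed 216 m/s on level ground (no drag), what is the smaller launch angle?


sin(2*theta) = R*g/v0^2 = 2820*9.81/216^2 = 0.59294, theta = arcsin(0.59294)/2 = 18.18°

18.18 degrees


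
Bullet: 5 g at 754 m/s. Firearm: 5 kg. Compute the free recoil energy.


v_r = m_p*v_p/m_gun = 0.005*754/5 = 0.754 m/s, E_r = 0.5*m_gun*v_r^2 = 0.5*5*0.754^2 = 1.421 J

1.421 J


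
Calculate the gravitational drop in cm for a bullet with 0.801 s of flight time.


drop = 0.5*g*t^2 = 0.5*9.81*0.801^2 = 3.14705 m ≈ 314.7 cm

314.7 cm


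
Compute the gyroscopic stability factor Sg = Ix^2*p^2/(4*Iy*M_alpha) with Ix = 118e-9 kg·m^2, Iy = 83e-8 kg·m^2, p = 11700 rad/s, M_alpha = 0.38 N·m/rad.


Sg = Ix^2 * p^2 / (4 * Iy * M_alpha) = (118e-9)^2 * 11700^2 / (4 * 83e-8 * 0.38) = 1.511

1.511


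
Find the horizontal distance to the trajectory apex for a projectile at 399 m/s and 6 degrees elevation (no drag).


R = v0^2*sin(2*theta)/g = 399^2*sin(2*6°)/9.81 = 3374.08 m
apex_dist = R/2 = 3374.08/2 = 1687 m

1687 m


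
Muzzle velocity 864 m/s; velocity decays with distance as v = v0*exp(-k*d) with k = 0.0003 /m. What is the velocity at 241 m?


v = v0*exp(-k*d) = 864*exp(-0.0003*241) = 803.7 m/s

803.7 m/s


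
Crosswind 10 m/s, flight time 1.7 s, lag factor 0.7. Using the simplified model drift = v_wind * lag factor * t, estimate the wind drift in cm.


drift = v_wind * lag * t = 10 * 0.7 * 1.7 = 11.9 m ≈ 1190 cm

1190 cm
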